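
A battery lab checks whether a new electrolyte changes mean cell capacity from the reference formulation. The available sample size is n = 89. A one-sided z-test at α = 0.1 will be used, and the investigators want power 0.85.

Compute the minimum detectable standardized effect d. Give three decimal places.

d ≈ 0.246

Required noncentrality: δ = z_{0.1} + z_{0.15} = 1.282 + 1.036 = 2.318.
δ = d·√n ⇒ d = δ/√n = 2.318/√89 = 0.2457.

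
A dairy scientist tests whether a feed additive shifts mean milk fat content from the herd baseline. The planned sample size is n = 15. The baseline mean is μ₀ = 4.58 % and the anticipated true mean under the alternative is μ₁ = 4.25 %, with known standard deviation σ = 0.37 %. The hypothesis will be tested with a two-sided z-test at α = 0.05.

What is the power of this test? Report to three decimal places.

Standardized effect: d = |μ₁ − μ₀| / σ = |4.25 − 4.58| / 0.37 = 0.8919
Noncentrality parameter: δ = d·√n = 0.8919 × √15 = 3.4543
Critical value for a two-sided test at α = 0.05: z_{α/2} = 1.960.
Power = Φ(δ − 1.960) + Φ(−δ − 1.960) = Φ(1.494) + Φ(-5.414) = 0.9325 + 0.0000 = 0.9325.

Power ≈ 0.932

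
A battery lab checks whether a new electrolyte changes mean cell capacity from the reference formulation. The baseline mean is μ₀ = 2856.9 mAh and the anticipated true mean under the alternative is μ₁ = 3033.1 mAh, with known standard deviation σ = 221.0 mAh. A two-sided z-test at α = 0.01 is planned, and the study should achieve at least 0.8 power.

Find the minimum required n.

n = 19

Standardized effect: d = |μ₁ − μ₀| / σ = |3033.1 − 2856.9| / 221.0 = 0.7973
For power 0.8 need Φ(δ − z_{0.005}) = 0.8, so δ = z_{0.005} + z_{0.20} = 2.576 + 0.842 = 3.417.
(Ignoring the negligible lower-tail rejection probability gives the usual closed-form inversion.)
δ = d·√n ⇒ n = (δ/d)² = (3.417 / 0.7973)² = 18.37.
Rounding up, n = 19.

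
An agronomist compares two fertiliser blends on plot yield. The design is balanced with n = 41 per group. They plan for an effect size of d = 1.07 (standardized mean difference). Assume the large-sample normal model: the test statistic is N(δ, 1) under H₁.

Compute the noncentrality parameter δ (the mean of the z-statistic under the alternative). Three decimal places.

δ ≈ 4.845

The noncentrality parameter scales effect size by the design's sample-size factor: δ = d·√(n/2) = 1.07 × √(41/2) = 4.8446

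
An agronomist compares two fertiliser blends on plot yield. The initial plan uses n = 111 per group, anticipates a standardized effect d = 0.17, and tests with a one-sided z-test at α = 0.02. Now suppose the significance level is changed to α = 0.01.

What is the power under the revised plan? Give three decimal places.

Power ≈ 0.145

δ = d·√(n/2) = 0.17 × √(111/2) = 1.2665 (unchanged). New critical value: z_{0.01} = 2.326.
Revised power = P(Z > 2.326 − δ) = Φ(-1.060) = 0.1446.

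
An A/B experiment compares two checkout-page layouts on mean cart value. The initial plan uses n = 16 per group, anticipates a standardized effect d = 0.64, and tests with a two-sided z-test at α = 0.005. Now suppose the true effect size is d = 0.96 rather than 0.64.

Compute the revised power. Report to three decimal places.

With d = 0.96: δ = d·√(n/2) = 0.96 × √(16/2) = 2.7153. Critical value z_{0.0025} = 2.807.
Revised power = Φ(δ − 2.807) + Φ(−δ − 2.807) = Φ(-0.092) + Φ(-5.522) = 0.4635 + 0.0000 = 0.4635.

Power ≈ 0.463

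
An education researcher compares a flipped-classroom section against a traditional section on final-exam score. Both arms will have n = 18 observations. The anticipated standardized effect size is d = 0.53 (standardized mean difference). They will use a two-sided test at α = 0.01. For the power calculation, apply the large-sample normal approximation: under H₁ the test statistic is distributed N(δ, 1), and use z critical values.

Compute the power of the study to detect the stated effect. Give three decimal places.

Noncentrality parameter: δ = d·√(n/2) = 0.53 × √(18/2) = 1.5900
Critical value for a two-sided test at α = 0.01: z_{α/2} = 2.576.
Power = Φ(δ − 2.576) + Φ(−δ − 2.576) = Φ(-0.986) + Φ(-4.166) = 0.1621 + 0.0000 = 0.1621.

Power ≈ 0.162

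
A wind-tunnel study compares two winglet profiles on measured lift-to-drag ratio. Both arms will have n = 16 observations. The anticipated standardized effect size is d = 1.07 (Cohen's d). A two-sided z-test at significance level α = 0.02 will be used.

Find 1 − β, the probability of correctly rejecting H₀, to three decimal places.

Power ≈ 0.758

Noncentrality parameter: δ = d·√(n/2) = 1.07 × √(16/2) = 3.0264
Critical value for a two-sided test at α = 0.02: z_{α/2} = 2.326.
Power = Φ(δ − 2.326) + Φ(−δ − 2.326) = Φ(0.700) + Φ(-5.353) = 0.7581 + 0.0000 = 0.7581.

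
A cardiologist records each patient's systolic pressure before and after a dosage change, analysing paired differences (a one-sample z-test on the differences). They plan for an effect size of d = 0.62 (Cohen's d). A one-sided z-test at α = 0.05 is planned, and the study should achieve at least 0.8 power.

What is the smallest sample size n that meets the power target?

Set Φ(δ − 1.645) = 0.8; then δ − 1.645 = Φ⁻¹(0.8) = 0.842, giving δ = 2.486.
δ = d·√n ⇒ n = (δ/d)² = (2.486 / 0.62)² = 16.08.
Rounding up, n = 17.

n = 17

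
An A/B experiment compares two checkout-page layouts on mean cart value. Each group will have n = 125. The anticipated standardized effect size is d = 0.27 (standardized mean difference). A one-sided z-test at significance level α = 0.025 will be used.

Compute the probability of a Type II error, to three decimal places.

β ≈ 0.431

Noncentrality parameter: δ = d·√(n/2) = 0.27 × √(125/2) = 2.1345
Critical value for a one-sided test at α = 0.025: z_α = 1.960.
Power = Φ(δ − 1.960) = Φ(0.175) = 0.5693.
Type II error: β = 1 − power = 1 − 0.5693 = 0.4307.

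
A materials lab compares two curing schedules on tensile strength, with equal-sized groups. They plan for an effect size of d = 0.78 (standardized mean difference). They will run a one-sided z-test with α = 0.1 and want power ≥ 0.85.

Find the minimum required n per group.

n = 18 per group

Set Φ(δ − 1.282) = 0.85; then δ − 1.282 = Φ⁻¹(0.85) = 1.036, giving δ = 2.318.
δ = d·√(n/2) ⇒ n = 2(δ/d)² = 2 × (2.318 / 0.78)² = 17.66.
Round up to the next whole unit.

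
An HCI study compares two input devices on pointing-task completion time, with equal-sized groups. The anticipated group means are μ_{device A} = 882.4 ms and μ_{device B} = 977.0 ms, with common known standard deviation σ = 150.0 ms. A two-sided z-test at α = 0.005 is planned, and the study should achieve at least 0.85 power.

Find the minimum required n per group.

Standardized effect: d = |μ_{device A} − μ_{device B}| / σ = |882.4 − 977.0| / 150.0 = 0.6307
For power 0.85 need Φ(δ − z_{0.0025}) = 0.85, so δ = z_{0.0025} + z_{0.15} = 2.807 + 1.036 = 3.843.
(For δ > 0 the lower-tail rejection region contributes negligibly to power, so the one-term inversion is standard.)
δ = d·√(n/2) ⇒ n = 2(δ/d)² = 2 × (3.843 / 0.6307)² = 74.28.
Round up to the next whole unit.

n = 75 per group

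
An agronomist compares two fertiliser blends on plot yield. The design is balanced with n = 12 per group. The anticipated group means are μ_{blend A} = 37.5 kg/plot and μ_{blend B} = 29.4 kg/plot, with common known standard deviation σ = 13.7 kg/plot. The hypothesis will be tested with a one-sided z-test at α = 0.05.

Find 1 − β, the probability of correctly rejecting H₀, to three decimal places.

Standardized effect: d = |μ_{blend A} − μ_{blend B}| / σ = |37.5 − 29.4| / 13.7 = 0.5912
Noncentrality parameter: δ = d·√(n/2) = 0.5912 × √(12/2) = 1.4482
One-sided α = 0.05 → critical value z_{0.05} = 1.645.
Power = P(Z > 1.645 − δ) = Φ(-0.197) = 0.4221.

Power ≈ 0.422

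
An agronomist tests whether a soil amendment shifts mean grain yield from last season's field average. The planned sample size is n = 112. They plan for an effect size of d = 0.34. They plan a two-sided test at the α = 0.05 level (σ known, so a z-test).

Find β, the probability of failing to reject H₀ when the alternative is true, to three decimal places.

β ≈ 0.051

Noncentrality parameter: δ = d·√n = 0.34 × √112 = 3.5982
Two-sided α = 0.05 → critical value z_{0.025} = 1.960.
Power = Φ(δ − 1.960) + Φ(−δ − 1.960) = Φ(1.638) + Φ(-5.558) = 0.9493 + 0.0000 = 0.9493.
Type II error: β = 1 − power = 1 − 0.9493 = 0.0507.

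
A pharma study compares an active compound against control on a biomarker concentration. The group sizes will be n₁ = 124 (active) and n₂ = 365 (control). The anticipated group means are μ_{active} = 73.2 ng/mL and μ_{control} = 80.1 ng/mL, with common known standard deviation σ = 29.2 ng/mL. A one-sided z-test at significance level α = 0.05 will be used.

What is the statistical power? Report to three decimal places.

Standardized effect: d = |μ_{active} − μ_{control}| / σ = |73.2 − 80.1| / 29.2 = 0.2363
Noncentrality parameter: λ = d / √(1/n₁ + 1/n₂) = 0.2363 / √(1/124 + 1/365) = 2.2734
Critical value for a one-sided test at α = 0.05: z_α = 1.645.
Power = P(Z > 1.645 − λ) = Φ(0.629) = 0.7352.

Power ≈ 0.735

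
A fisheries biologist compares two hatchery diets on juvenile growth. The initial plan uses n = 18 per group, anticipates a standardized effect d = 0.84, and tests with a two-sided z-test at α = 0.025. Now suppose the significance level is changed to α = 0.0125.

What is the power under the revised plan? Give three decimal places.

Power ≈ 0.509

δ = d·√(n/2) = 0.84 × √(18/2) = 2.5200 (unchanged). New critical value: z_{0.0063} = 2.498.
Revised power = Φ(δ − 2.498) + Φ(−δ − 2.498) = Φ(0.022) + Φ(-5.018) = 0.5089 + 0.0000 = 0.5089.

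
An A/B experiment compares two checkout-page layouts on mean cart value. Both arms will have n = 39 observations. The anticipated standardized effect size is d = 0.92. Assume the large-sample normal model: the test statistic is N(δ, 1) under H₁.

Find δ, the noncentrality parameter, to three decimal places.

δ ≈ 4.063

δ = d·√(n/2) = 0.92 × √(39/2) = 4.0626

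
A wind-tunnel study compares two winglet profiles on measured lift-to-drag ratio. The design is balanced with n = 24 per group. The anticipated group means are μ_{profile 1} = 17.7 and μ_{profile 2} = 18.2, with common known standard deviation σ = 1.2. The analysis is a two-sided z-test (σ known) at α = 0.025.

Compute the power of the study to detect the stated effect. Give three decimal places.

Standardized effect: d = |μ_{profile 1} − μ_{profile 2}| / σ = |17.7 − 18.2| / 1.2 = 0.4167
Noncentrality parameter: δ = d·√(n/2) = 0.4167 × √(24/2) = 1.4434
Two-sided α = 0.025 → critical value z_{0.0125} = 2.241.
Power = Φ(δ − 2.241) + Φ(−δ − 2.241) = Φ(-0.798) + Φ(-3.685) = 0.2124 + 0.0001 = 0.2125.

Power ≈ 0.213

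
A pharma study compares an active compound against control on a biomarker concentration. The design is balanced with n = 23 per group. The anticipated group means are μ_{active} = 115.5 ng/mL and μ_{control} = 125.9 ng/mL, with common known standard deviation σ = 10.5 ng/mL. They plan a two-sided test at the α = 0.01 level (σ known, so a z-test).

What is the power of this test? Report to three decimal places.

Standardized effect: d = |μ_{active} − μ_{control}| / σ = |115.5 − 125.9| / 10.5 = 0.9905
Noncentrality parameter: δ = d·√(n/2) = 0.9905 × √(23/2) = 3.3589
Critical value for a two-sided test at α = 0.01: z_{α/2} = 2.576.
Power = Φ(δ − 2.576) + Φ(−δ − 2.576) = Φ(0.783) + Φ(-5.935) = 0.7832 + 0.0000 = 0.7832.

Power ≈ 0.783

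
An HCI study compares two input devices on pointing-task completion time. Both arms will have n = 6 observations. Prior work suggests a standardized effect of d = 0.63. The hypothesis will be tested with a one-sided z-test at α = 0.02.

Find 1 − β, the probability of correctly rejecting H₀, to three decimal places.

Power ≈ 0.168

Noncentrality parameter: δ = d·√(n/2) = 0.63 × √(6/2) = 1.0912
Critical value for a one-sided test at α = 0.02: z_α = 2.054.
Power = P(Z > 2.054 − δ) = Φ(-0.963) = 0.1679.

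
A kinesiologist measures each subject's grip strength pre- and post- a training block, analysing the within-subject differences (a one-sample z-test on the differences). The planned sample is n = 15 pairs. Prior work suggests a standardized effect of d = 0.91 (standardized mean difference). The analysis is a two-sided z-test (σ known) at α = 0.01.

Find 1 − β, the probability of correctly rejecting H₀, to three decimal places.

Noncentrality parameter: δ = d·√n = 0.91 × √15 = 3.5244
Two-sided α = 0.01 → critical value z_{0.005} = 2.576.
Power = Φ(δ − 2.576) + Φ(−δ − 2.576) = Φ(0.949) + Φ(-6.100) = 0.8286 + 0.0000 = 0.8286.

Power ≈ 0.829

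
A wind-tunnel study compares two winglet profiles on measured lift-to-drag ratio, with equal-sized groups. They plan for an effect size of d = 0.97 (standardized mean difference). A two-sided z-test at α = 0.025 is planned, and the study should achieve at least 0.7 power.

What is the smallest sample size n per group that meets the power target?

Set Φ(δ − 2.241) = 0.7; then δ − 2.241 = Φ⁻¹(0.7) = 0.524, giving δ = 2.766.
(Ignoring the negligible lower-tail rejection probability gives the usual closed-form inversion.)
δ = d·√(n/2) ⇒ n = 2(δ/d)² = 2 × (2.766 / 0.97)² = 16.26.
Round up to the next whole unit.

n = 17 per group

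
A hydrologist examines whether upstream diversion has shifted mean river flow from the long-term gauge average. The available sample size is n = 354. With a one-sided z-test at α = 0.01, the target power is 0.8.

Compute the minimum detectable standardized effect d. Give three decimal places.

d ≈ 0.168

Need Φ(δ − 2.326) = 0.8, so δ = 2.326 + 0.842 = 3.168.
δ = d·√n ⇒ d = δ/√n = 3.168/√354 = 0.1684.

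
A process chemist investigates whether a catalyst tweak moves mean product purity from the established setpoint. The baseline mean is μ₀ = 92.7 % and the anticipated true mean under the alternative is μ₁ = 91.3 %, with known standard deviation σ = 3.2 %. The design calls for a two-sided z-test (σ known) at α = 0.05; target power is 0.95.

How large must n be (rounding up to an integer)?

Standardized effect: d = |μ₁ − μ₀| / σ = |91.3 − 92.7| / 3.2 = 0.4375
For power 0.95 need Φ(δ − z_{0.025}) = 0.95, so δ = z_{0.025} + z_{0.05} = 1.960 + 1.645 = 3.605.
(Ignoring the negligible lower-tail rejection probability gives the usual closed-form inversion.)
δ = d·√n ⇒ n = (δ/d)² = (3.605 / 0.4375)² = 67.89.
Round up to the next whole unit.

n = 68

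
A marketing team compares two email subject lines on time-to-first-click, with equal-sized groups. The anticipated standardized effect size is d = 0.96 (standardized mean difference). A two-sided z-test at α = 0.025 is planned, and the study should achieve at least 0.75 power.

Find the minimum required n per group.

Set Φ(δ − 2.241) = 0.75; then δ − 2.241 = Φ⁻¹(0.75) = 0.674, giving δ = 2.916.
(The Φ(−δ − z_{α/2}) term is vanishingly small for δ > 0 and is dropped in the standard sample-size formula.)
δ = d·√(n/2) ⇒ n = 2(δ/d)² = 2 × (2.916 / 0.96)² = 18.45.
Rounding up, n = 19 per group.

n = 19 per group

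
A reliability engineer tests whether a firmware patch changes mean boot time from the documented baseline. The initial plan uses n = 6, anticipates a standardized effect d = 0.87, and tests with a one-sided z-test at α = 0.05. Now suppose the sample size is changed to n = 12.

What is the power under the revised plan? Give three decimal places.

With n = 12: δ = d·√n = 0.87 × √12 = 3.0138. Critical value z_{0.05} = 1.645.
Revised power = P(Z > 1.645 − δ) = Φ(1.369) = 0.9145.

Power ≈ 0.914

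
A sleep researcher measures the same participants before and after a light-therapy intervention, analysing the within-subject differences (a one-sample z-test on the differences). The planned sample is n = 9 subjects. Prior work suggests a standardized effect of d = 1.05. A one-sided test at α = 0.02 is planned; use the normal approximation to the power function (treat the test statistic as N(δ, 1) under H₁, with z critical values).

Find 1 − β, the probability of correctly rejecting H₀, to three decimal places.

Power ≈ 0.864

Noncentrality parameter: δ = d·√n = 1.05 × √9 = 3.1500
Critical value for a one-sided test at α = 0.02: z_α = 2.054.
Power = Φ(δ − 2.054) = Φ(1.096) = 0.8635.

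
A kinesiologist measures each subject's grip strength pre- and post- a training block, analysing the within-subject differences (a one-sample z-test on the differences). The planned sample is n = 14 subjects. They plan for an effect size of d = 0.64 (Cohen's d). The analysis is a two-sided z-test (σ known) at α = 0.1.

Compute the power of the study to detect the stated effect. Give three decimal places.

Power ≈ 0.773

Noncentrality parameter: δ = d·√n = 0.64 × √14 = 2.3947
Critical value for a two-sided test at α = 0.1: z_{α/2} = 1.645.
Power = Φ(δ − 1.645) + Φ(−δ − 1.645) = Φ(0.750) + Φ(-4.040) = 0.7733 + 0.0000 = 0.7733.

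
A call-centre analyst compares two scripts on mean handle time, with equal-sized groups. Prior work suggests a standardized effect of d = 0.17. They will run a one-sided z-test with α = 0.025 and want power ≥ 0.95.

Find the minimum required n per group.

n = 900 per group

Set Φ(δ − 1.960) = 0.95; then δ − 1.960 = Φ⁻¹(0.95) = 1.645, giving δ = 3.605.
δ = d·√(n/2) ⇒ n = 2(δ/d)² = 2 × (3.605 / 0.17)² = 899.29.
Round up to the next whole unit.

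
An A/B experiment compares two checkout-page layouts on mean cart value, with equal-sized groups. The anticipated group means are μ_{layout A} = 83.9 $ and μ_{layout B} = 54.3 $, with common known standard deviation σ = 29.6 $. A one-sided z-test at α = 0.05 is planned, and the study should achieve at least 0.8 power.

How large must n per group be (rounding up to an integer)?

Standardized effect: d = |μ_{layout A} − μ_{layout B}| / σ = |83.9 − 54.3| / 29.6 = 1.0000
For power 0.8 need Φ(δ − z_{0.05}) = 0.8, so δ = z_{0.05} + z_{0.20} = 1.645 + 0.842 = 2.486.
δ = d·√(n/2) ⇒ n = 2(δ/d)² = 2 × (2.486 / 1.0000)² = 12.37.
Round up to the next whole unit.

n = 13 per group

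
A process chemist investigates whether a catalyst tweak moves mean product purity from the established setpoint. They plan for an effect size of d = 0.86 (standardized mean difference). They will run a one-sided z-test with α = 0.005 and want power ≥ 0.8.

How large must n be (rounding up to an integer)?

Set Φ(δ − 2.576) = 0.8; then δ − 2.576 = Φ⁻¹(0.8) = 0.842, giving δ = 3.417.
δ = d·√n ⇒ n = (δ/d)² = (3.417 / 0.86)² = 15.79.
Round up to the next whole unit.

n = 16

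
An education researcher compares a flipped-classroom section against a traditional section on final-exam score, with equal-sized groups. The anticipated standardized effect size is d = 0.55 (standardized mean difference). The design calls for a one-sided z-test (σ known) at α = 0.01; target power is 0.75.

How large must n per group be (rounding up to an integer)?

n = 60 per group

Set Φ(δ − 2.326) = 0.75; then δ − 2.326 = Φ⁻¹(0.75) = 0.674, giving δ = 3.001.
δ = d·√(n/2) ⇒ n = 2(δ/d)² = 2 × (3.001 / 0.55)² = 59.54.
Round up to the next whole unit.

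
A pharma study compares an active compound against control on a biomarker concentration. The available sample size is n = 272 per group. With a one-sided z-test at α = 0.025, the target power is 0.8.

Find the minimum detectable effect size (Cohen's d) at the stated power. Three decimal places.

d ≈ 0.240

Need Φ(δ − 1.960) = 0.8, so δ = 1.960 + 0.842 = 2.802.
δ = d·√(n/2) ⇒ d = δ/√(n/2) = 2.802/√(272/2) = 0.2402.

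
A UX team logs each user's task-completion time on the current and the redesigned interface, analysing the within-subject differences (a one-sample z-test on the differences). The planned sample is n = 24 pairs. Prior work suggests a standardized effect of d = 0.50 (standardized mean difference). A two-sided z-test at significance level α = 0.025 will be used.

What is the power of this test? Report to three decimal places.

Noncentrality parameter: δ = d·√n = 0.50 × √24 = 2.4495
Two-sided α = 0.025 → critical value z_{0.0125} = 2.241.
Power = Φ(δ − 2.241) + Φ(−δ − 2.241) = Φ(0.208) + Φ(-4.691) = 0.5824 + 0.0000 = 0.5824.

Power ≈ 0.582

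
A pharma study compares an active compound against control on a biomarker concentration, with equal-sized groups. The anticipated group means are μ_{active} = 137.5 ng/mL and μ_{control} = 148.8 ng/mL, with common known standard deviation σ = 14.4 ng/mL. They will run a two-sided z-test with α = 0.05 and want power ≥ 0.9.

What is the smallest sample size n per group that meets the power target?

Standardized effect: d = |μ_{active} − μ_{control}| / σ = |137.5 − 148.8| / 14.4 = 0.7847
For power 0.9 need Φ(δ − z_{0.025}) = 0.9, so δ = z_{0.025} + z_{0.10} = 1.960 + 1.282 = 3.242.
(The Φ(−δ − z_{α/2}) term is vanishingly small for δ > 0 and is dropped in the standard sample-size formula.)
δ = d·√(n/2) ⇒ n = 2(δ/d)² = 2 × (3.242 / 0.7847)² = 34.13.
Round up to the next whole unit.

n = 35 per group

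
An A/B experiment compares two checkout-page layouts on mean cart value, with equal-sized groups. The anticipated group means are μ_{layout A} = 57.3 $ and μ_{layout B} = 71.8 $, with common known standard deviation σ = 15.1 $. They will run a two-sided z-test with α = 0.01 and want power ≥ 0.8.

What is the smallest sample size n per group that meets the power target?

n = 26 per group

Standardized effect: d = |μ_{layout A} − μ_{layout B}| / σ = |57.3 − 71.8| / 15.1 = 0.9603
For power 0.8 need Φ(δ − z_{0.005}) = 0.8, so δ = z_{0.005} + z_{0.20} = 2.576 + 0.842 = 3.417.
(Ignoring the negligible lower-tail rejection probability gives the usual closed-form inversion.)
δ = d·√(n/2) ⇒ n = 2(δ/d)² = 2 × (3.417 / 0.9603)² = 25.33.
Round up to the next whole unit.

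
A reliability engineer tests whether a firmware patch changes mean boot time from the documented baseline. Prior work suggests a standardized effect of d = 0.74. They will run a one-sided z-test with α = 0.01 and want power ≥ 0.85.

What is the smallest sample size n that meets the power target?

n = 21

For power 0.85 need Φ(δ − z_{0.01}) = 0.85, so δ = z_{0.01} + z_{0.15} = 2.326 + 1.036 = 3.363.
δ = d·√n ⇒ n = (δ/d)² = (3.363 / 0.74)² = 20.65.
Rounding up, n = 21.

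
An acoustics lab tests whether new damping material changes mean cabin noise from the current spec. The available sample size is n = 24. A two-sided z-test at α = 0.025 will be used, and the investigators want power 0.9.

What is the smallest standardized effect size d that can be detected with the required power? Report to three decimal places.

d ≈ 0.719

Required noncentrality: δ = z_{0.0125} + z_{0.10} = 2.241 + 1.282 = 3.523.
(Lower-tail contribution to power is negligible for δ > 0.)
δ = d·√n ⇒ d = δ/√n = 3.523/√24 = 0.7191.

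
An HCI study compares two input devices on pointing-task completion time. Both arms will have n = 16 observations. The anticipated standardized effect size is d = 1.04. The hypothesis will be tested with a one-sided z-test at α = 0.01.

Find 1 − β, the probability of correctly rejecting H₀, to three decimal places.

Noncentrality parameter: δ = d·√(n/2) = 1.04 × √(16/2) = 2.9416
Critical value for a one-sided test at α = 0.01: z_α = 2.326.
Power = P(Z > 2.326 − δ) = Φ(0.615) = 0.7308.

Power ≈ 0.731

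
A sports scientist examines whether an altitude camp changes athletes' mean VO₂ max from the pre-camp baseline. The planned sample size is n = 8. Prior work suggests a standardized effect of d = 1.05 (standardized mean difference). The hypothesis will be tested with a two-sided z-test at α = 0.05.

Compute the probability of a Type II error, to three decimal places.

Noncentrality parameter: δ = d·√n = 1.05 × √8 = 2.9698
Critical value for a two-sided test at α = 0.05: z_{α/2} = 1.960.
Power = Φ(δ − 1.960) + Φ(−δ − 1.960) = Φ(1.010) + Φ(-4.930) = 0.8437 + 0.0000 = 0.8437.
Type II error: β = 1 − power = 1 − 0.8437 = 0.1563.

β ≈ 0.156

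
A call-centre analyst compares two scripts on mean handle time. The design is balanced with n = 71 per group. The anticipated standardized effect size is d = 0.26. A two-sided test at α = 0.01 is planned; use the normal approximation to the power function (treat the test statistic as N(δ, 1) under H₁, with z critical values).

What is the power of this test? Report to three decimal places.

Power ≈ 0.152

Noncentrality parameter: λ = d·√(n/2) = 0.26 × √(71/2) = 1.5491
Two-sided α = 0.01 → critical value z_{0.005} = 2.576.
Power = Φ(λ − 2.576) + Φ(−λ − 2.576) = Φ(-1.027) + Φ(-4.125) = 0.1523 + 0.0000 = 0.1523.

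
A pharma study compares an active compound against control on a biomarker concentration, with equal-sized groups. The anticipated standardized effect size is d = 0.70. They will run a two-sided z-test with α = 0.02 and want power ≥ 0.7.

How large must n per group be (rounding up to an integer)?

Set Φ(δ − 2.326) = 0.7; then δ − 2.326 = Φ⁻¹(0.7) = 0.524, giving δ = 2.851.
(For δ > 0 the lower-tail rejection region contributes negligibly to power, so the one-term inversion is standard.)
δ = d·√(n/2) ⇒ n = 2(δ/d)² = 2 × (2.851 / 0.70)² = 33.17.
Round up to the next whole unit.

n = 34 per group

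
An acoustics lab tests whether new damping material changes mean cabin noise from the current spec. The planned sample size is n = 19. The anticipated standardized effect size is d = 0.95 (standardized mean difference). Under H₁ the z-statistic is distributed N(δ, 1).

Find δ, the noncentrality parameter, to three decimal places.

δ ≈ 4.141

The noncentrality parameter scales effect size by the design's sample-size factor: δ = d·√n = 0.95 × √19 = 4.1410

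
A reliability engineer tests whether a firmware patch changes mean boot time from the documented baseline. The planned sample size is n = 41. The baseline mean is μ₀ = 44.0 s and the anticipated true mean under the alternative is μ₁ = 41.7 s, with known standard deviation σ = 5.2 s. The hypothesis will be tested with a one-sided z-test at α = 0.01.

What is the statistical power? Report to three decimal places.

Power ≈ 0.694

Standardized effect: d = |μ₁ − μ₀| / σ = |41.7 − 44.0| / 5.2 = 0.4423
Noncentrality parameter: δ = d·√n = 0.4423 × √41 = 2.8322
One-sided α = 0.01 → critical value z_{0.01} = 2.326.
Power = P(Z > 2.326 − δ) = Φ(0.506) = 0.6935.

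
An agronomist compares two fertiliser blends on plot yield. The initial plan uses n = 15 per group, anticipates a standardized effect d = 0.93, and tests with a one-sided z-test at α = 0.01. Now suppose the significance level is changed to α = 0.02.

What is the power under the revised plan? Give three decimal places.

δ = d·√(n/2) = 0.93 × √(15/2) = 2.5469 (unchanged). New critical value: z_{0.02} = 2.054.
Revised power = P(Z > 2.054 − δ) = Φ(0.493) = 0.6891.

Power ≈ 0.689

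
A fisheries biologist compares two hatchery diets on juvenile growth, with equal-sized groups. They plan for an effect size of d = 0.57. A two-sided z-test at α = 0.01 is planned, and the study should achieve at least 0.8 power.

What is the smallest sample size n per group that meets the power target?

n = 72 per group

Set Φ(δ − 2.576) = 0.8; then δ − 2.576 = Φ⁻¹(0.8) = 0.842, giving δ = 3.417.
(Ignoring the negligible lower-tail rejection probability gives the usual closed-form inversion.)
δ = d·√(n/2) ⇒ n = 2(δ/d)² = 2 × (3.417 / 0.57)² = 71.89.
Rounding up, n = 72 per group.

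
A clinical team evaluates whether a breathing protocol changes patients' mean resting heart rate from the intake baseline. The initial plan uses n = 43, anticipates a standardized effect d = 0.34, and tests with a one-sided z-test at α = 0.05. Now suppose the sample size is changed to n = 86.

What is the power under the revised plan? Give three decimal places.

With n = 86: δ = d·√n = 0.34 × √86 = 3.1530. Critical value z_{0.05} = 1.645.
Revised power = P(Z > 1.645 − δ) = Φ(1.508) = 0.9342.

Power ≈ 0.934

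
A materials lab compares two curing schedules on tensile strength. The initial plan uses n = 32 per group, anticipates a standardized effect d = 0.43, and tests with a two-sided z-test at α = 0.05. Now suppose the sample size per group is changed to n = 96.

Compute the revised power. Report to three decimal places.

Power ≈ 0.846

With n = 96 per group: δ = d·√(n/2) = 0.43 × √(96/2) = 2.9791. Critical value z_{0.025} = 1.960.
Revised power = Φ(δ − 1.960) + Φ(−δ − 1.960) = Φ(1.019) + Φ(-4.939) = 0.8459 + 0.0000 = 0.8459.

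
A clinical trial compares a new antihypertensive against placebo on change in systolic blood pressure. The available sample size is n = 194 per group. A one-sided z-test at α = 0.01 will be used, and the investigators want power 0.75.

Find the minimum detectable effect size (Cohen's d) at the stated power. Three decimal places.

d ≈ 0.305

Required noncentrality: δ = z_{0.01} + z_{0.25} = 2.326 + 0.674 = 3.001.
δ = d·√(n/2) ⇒ d = δ/√(n/2) = 3.001/√(194/2) = 0.3047.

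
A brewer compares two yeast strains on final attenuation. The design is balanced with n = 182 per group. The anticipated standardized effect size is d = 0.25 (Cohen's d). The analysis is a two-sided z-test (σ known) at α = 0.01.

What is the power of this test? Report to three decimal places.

Noncentrality parameter: λ = d·√(n/2) = 0.25 × √(182/2) = 2.3848
Two-sided α = 0.01 → critical value z_{0.005} = 2.576.
Power = Φ(λ − 2.576) + Φ(−λ − 2.576) = Φ(-0.191) + Φ(-4.961) = 0.4243 + 0.0000 = 0.4243.

Power ≈ 0.424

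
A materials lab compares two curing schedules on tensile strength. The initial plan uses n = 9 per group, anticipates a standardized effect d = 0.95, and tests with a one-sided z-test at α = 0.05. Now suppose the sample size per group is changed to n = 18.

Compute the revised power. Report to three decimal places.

Power ≈ 0.886

With n = 18 per group: δ = d·√(n/2) = 0.95 × √(18/2) = 2.8500. Critical value z_{0.05} = 1.645.
Revised power = P(Z > 1.645 − δ) = Φ(1.205) = 0.8859.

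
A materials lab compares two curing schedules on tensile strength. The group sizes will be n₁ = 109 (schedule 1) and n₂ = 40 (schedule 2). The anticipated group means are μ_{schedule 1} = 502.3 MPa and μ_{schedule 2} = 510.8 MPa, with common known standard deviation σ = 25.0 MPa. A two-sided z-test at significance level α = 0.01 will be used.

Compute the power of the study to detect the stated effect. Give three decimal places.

Standardized effect: d = |μ_{schedule 1} − μ_{schedule 2}| / σ = |502.3 − 510.8| / 25.0 = 0.3400
Noncentrality parameter: δ = d / √(1/n₁ + 1/n₂) = 0.3400 / √(1/109 + 1/40) = 1.8392
Critical value for a two-sided test at α = 0.01: z_{α/2} = 2.576.
Power = Φ(δ − 2.576) + Φ(−δ − 2.576) = Φ(-0.737) + Φ(-4.415) = 0.2307 + 0.0000 = 0.2307.

Power ≈ 0.231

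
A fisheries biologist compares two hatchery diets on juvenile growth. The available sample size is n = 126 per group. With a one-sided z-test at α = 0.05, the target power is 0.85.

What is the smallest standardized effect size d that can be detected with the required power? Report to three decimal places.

Required noncentrality: δ = z_{0.05} + z_{0.15} = 1.645 + 1.036 = 2.681.
δ = d·√(n/2) ⇒ d = δ/√(n/2) = 2.681/√(126/2) = 0.3378.

d ≈ 0.338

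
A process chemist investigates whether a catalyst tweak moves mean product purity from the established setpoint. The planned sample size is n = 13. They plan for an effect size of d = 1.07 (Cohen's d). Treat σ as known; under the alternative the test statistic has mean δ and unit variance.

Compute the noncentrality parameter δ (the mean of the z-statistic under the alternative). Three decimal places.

δ = d·√n = 1.07 × √13 = 3.8579

δ ≈ 3.858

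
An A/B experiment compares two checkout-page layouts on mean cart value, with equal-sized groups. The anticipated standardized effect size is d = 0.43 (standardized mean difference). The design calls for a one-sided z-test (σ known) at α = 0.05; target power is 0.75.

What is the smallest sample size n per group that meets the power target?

n = 59 per group

Set Φ(δ − 1.645) = 0.75; then δ − 1.645 = Φ⁻¹(0.75) = 0.674, giving δ = 2.319.
δ = d·√(n/2) ⇒ n = 2(δ/d)² = 2 × (2.319 / 0.43)² = 58.19.
Round up to the next whole unit.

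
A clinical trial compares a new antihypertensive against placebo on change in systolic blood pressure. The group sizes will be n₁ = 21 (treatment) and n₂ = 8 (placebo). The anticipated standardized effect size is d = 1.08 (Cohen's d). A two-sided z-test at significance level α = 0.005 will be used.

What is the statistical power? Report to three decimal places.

Power ≈ 0.418

Noncentrality parameter: δ = d / √(1/n₁ + 1/n₂) = 1.08 / √(1/21 + 1/8) = 2.5994
Critical value for a two-sided test at α = 0.005: z_{α/2} = 2.807.
Power = Φ(δ − 2.807) + Φ(−δ − 2.807) = Φ(-0.208) + Φ(-5.406) = 0.4178 + 0.0000 = 0.4178.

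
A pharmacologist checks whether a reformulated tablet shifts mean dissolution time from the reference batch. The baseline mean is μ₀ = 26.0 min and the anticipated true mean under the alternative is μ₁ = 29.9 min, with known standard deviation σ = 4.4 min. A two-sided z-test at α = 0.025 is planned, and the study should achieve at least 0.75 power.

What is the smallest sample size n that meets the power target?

n = 11

Standardized effect: d = |μ₁ − μ₀| / σ = |29.9 − 26.0| / 4.4 = 0.8864
For power 0.75 need Φ(δ − z_{0.0125}) = 0.75, so δ = z_{0.0125} + z_{0.25} = 2.241 + 0.674 = 2.916.
(Ignoring the negligible lower-tail rejection probability gives the usual closed-form inversion.)
δ = d·√n ⇒ n = (δ/d)² = (2.916 / 0.8864)² = 10.82.
Round up to the next whole unit.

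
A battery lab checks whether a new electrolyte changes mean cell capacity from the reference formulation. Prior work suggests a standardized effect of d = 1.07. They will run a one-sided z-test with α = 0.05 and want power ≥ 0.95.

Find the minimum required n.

For power 0.95 need Φ(δ − z_{0.05}) = 0.95, so δ = z_{0.05} + z_{0.05} = 1.645 + 1.645 = 3.290.
δ = d·√n ⇒ n = (δ/d)² = (3.290 / 1.07)² = 9.45.
Rounding up, n = 10.

n = 10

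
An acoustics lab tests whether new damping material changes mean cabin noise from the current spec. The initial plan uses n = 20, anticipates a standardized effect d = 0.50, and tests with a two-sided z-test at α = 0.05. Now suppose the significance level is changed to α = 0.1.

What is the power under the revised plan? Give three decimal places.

Power ≈ 0.723

δ = d·√n = 0.50 × √20 = 2.2361 (unchanged). New critical value: z_{0.05} = 1.645.
Revised power = Φ(δ − 1.645) + Φ(−δ − 1.645) = Φ(0.591) + Φ(-3.881) = 0.7228 + 0.0001 = 0.7229.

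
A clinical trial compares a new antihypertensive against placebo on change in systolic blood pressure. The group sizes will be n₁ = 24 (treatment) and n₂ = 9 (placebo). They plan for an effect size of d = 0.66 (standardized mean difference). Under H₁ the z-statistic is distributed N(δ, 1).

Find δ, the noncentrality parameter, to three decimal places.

The noncentrality parameter scales effect size by the design's sample-size factor: δ = d / √(1/n₁ + 1/n₂) = 0.66 / √(1/24 + 1/9) = 1.6885

δ ≈ 1.689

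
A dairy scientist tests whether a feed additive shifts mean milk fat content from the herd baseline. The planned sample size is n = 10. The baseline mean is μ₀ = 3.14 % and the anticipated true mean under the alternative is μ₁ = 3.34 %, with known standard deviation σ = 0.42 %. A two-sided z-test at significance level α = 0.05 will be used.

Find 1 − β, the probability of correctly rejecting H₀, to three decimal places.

Power ≈ 0.325

Standardized effect: d = |μ₁ − μ₀| / σ = |3.34 − 3.14| / 0.42 = 0.4762
Noncentrality parameter: λ = d·√n = 0.4762 × √10 = 1.5058
Critical value for a two-sided test at α = 0.05: z_{α/2} = 1.960.
Power = Φ(λ − 1.960) + Φ(−λ − 1.960) = Φ(-0.454) + Φ(-3.466) = 0.3249 + 0.0003 = 0.3251.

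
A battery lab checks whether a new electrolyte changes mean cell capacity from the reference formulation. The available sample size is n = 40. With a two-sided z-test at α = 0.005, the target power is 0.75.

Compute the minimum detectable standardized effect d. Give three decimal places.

Required noncentrality: δ = z_{0.0025} + z_{0.25} = 2.807 + 0.674 = 3.482.
(Lower-tail contribution to power is negligible for δ > 0.)
δ = d·√n ⇒ d = δ/√n = 3.482/√40 = 0.5505.

d ≈ 0.550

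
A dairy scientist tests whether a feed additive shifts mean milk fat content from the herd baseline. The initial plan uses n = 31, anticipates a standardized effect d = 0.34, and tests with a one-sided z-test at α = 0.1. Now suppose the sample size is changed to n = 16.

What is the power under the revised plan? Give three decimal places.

Power ≈ 0.531

With n = 16: δ = d·√n = 0.34 × √16 = 1.3600. Critical value z_{0.1} = 1.282.
Revised power = P(Z > 1.282 − δ) = Φ(0.078) = 0.5313.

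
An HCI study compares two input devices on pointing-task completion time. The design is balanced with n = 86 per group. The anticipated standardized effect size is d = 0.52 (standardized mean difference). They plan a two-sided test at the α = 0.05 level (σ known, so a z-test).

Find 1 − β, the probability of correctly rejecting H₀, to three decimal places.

Power ≈ 0.926

Noncentrality parameter: δ = d·√(n/2) = 0.52 × √(86/2) = 3.4099
Critical value for a two-sided test at α = 0.05: z_{α/2} = 1.960.
Power = Φ(δ − 1.960) + Φ(−δ − 1.960) = Φ(1.450) + Φ(-5.370) = 0.9265 + 0.0000 = 0.9265.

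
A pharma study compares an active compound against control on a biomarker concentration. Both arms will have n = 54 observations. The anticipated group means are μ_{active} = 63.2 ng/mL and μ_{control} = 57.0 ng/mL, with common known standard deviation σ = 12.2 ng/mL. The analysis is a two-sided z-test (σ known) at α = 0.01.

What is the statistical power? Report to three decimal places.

Standardized effect: d = |μ_{active} − μ_{control}| / σ = |63.2 − 57.0| / 12.2 = 0.5082
Noncentrality parameter: δ = d·√(n/2) = 0.5082 × √(54/2) = 2.6407
Critical value for a two-sided test at α = 0.01: z_{α/2} = 2.576.
Power = Φ(δ − 2.576) + Φ(−δ − 2.576) = Φ(0.065) + Φ(-5.216) = 0.5258 + 0.0000 = 0.5258.

Power ≈ 0.526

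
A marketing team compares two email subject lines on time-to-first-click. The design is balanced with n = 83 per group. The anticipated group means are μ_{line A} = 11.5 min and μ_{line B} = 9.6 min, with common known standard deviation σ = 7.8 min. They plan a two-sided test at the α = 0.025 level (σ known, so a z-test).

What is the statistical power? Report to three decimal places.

Standardized effect: d = |μ_{line A} − μ_{line B}| / σ = |11.5 − 9.6| / 7.8 = 0.2436
Noncentrality parameter: δ = d·√(n/2) = 0.2436 × √(83/2) = 1.5692
Two-sided α = 0.025 → critical value z_{0.0125} = 2.241.
Power = Φ(δ − 2.241) + Φ(−δ − 2.241) = Φ(-0.672) + Φ(-3.811) = 0.2507 + 0.0001 = 0.2508.

Power ≈ 0.251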